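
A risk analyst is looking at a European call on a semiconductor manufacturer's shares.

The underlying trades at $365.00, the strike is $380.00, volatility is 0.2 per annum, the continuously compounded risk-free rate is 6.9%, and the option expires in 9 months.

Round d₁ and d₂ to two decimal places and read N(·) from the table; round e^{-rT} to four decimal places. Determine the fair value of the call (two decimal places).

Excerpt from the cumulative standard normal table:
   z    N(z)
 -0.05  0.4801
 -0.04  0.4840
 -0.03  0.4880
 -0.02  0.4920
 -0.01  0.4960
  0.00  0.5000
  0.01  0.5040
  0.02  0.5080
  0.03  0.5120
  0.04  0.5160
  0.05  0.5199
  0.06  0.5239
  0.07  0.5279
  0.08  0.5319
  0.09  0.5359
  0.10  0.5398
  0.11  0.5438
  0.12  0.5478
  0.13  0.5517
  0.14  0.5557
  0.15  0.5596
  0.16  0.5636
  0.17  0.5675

T = 0.75;  σ√T = 0.1732
d₁ = [ln(365/380) + (0.069 + ½·0.2²)·0.75] / (σ√T) = (-0.0403 + 0.0668) / 0.1732 = 0.1529 → 0.15
d₂ = 0.1529 − 0.1732 = -0.0203 → -0.02
exp(−rT) = exp(−0.069·0.75) = 0.9496
C = 365·N(0.15) − 380·0.9496·N(-0.02) = 365·0.5596 − 380·0.9496·0.4920 = 204.2540 − 177.5372 = 26.7168

$26.72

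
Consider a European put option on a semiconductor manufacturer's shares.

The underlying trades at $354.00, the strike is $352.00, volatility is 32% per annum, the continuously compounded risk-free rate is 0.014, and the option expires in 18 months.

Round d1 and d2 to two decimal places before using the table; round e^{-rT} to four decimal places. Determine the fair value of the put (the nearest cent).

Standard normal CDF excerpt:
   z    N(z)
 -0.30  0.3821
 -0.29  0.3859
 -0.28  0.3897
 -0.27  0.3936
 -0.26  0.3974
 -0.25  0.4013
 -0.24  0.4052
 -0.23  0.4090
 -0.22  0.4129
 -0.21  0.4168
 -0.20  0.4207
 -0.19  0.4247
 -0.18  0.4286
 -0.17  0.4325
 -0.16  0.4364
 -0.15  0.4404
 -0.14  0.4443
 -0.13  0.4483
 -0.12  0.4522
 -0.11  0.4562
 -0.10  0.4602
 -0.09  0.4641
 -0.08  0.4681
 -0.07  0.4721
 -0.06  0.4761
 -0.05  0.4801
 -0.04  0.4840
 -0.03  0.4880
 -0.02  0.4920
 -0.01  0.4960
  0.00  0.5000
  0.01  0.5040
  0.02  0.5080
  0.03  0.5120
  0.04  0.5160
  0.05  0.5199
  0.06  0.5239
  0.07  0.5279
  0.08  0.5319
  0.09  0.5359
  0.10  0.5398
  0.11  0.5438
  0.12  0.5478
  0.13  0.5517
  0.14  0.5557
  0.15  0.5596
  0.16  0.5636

$49.48

T = 1.5;  σ√T = 0.3919
d₁ = [ln(354/352) + (0.014 + 0.32²/2)·1.5] / 0.3919 = [0.0057 + 0.0978] / 0.3919 = 0.2640 ≈ 0.26
d₂ = d₁ − σ√T = 0.2640 − 0.3919 = -0.1279 ≈ -0.13
e^(−rT) = e^(−0.014·1.5) = 0.9792
N(−d₂) = N(0.13) = 0.5517;  N(−d₁) = N(-0.26) = 0.3974
P = 352·0.9792·0.5517 − 354·0.3974 = 190.1591 − 140.6796 = 49.4795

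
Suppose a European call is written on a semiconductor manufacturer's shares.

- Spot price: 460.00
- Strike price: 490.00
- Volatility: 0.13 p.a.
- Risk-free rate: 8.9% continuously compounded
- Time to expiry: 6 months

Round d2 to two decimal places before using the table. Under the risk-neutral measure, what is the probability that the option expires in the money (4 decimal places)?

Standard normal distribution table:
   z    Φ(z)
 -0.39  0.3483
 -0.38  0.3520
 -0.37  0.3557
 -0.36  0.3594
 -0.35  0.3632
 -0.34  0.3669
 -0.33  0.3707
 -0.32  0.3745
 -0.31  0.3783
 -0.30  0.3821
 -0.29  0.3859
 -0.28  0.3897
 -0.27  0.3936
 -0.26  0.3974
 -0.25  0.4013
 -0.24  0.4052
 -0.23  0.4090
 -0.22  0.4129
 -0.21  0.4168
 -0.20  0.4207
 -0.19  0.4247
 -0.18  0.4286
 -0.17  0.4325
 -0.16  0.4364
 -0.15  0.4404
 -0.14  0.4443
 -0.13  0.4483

0.4013

σ√T = 0.13 × 0.7071 = 0.0919
d₁ = [ln(460/490) + (0.089 + 0.13²/2)·0.5] / 0.0919 = [-0.0632 + 0.0487] / 0.0919 = -0.1572 → -0.16
d₂ = d₁ − σ√T = -0.1572 − 0.0919 = -0.2492 → -0.25
Pr(exercise) under Q = N(d₂) = 0.4013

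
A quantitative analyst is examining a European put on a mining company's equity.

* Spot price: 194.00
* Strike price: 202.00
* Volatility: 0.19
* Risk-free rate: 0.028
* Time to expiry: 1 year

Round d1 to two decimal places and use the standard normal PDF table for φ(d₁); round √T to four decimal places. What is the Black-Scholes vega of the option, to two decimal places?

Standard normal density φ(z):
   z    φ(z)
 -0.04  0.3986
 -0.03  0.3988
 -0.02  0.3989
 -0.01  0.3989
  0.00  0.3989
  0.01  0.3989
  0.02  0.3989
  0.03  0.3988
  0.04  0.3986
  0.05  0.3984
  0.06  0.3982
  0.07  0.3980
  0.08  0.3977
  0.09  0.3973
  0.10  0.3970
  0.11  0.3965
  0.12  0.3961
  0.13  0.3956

σ√T = 0.19·√1 = 0.1900
d₁ = [ln(194/202) + (0.028 + 0.19²/2)·1] / 0.1900 = [-0.0404 + 0.0461] / 0.1900 = 0.0297 ⇒ 0.03
√T = √1 = 1.0000
φ(d₁) = φ(0.03) = 0.3988
vega = S·φ(d₁)·√T = 194·0.3988·1.0000 = 77.3672
(Call and put vega coincide under Black-Scholes.)

77.37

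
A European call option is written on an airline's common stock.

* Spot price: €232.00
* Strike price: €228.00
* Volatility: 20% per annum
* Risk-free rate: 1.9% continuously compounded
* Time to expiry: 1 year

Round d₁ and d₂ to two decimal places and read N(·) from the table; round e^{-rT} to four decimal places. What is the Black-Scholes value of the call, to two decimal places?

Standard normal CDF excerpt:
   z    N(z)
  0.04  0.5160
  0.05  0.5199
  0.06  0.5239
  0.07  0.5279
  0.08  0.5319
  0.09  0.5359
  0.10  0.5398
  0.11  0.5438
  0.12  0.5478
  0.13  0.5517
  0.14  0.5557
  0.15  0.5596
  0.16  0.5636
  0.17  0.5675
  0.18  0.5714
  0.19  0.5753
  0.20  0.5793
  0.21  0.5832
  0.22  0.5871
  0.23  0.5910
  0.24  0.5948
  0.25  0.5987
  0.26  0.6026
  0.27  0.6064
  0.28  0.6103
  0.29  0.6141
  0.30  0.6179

€22.60

σ√T = 0.2 × 1.0000 = 0.2000
d₁ = [ln(232/228) + (0.019 + ½·0.2²)·1] / (σ√T) = (0.0174 + 0.0390) / 0.2000 = 0.2820 ⇒ 0.28
d₂ = 0.2820 − 0.2000 = 0.0820 ⇒ 0.08
e^(−rT) = e^(−0.019·1) = 0.9812
C = 232·N(0.28) − 228·0.9812·N(0.08) = 232·0.6103 − 228·0.9812·0.5319 = 141.5896 − 118.9933 = 22.5963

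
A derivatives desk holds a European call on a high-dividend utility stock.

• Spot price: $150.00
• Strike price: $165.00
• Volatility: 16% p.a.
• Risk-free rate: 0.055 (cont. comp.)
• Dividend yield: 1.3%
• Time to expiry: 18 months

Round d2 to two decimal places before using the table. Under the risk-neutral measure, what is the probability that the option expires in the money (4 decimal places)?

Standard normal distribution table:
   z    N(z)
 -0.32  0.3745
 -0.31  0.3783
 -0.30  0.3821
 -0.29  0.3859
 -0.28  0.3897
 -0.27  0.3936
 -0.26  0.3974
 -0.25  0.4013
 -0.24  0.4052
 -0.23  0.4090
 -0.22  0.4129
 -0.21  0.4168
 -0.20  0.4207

0.3974

σ√T = 0.16 × 1.2247 = 0.1960
d₁ = [ln(150/165) + (0.055 − 0.013 + 0.16²/2)·1.5] / 0.1960 = [-0.0953 + 0.0822] / 0.1960 = -0.0669 which rounds to -0.07
d₂ = d₁ − σ√T = -0.0669 − 0.1960 = -0.2629 which rounds to -0.26
Pr(exercise) under Q = N(d₂) = 0.3974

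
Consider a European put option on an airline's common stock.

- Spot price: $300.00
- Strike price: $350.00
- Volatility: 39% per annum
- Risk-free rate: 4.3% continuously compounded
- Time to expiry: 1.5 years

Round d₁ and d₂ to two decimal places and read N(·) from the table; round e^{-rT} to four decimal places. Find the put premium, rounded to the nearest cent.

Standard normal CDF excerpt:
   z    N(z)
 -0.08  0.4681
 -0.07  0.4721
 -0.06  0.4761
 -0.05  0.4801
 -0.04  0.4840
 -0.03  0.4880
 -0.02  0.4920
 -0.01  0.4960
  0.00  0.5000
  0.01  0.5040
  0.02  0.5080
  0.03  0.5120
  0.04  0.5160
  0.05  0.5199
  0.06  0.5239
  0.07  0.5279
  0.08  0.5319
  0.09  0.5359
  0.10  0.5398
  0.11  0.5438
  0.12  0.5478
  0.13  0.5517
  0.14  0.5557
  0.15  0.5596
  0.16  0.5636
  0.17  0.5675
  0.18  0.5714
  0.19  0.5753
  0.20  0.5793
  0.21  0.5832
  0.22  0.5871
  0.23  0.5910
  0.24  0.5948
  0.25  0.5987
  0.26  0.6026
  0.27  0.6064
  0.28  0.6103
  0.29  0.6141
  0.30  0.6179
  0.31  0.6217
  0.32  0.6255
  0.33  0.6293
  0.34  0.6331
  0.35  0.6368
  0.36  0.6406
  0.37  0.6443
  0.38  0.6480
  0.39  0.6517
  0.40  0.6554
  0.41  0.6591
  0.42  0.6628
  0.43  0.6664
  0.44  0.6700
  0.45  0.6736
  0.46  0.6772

σ√T = 0.39 × 1.2247 = 0.4777
d₁ = [ln(300/350) + (0.043 + ½·0.39²)·1.5] / (σ√T) = (-0.1542 + 0.1786) / 0.4777 = 0.0511 → 0.05
d₂ = 0.0511 − 0.4777 = -0.4265 → -0.43
exp(−rT) = exp(−0.043·1.5) = 0.9375
P = 350·0.9375·N(0.43) − 300·N(-0.05) = 350·0.9375·0.6664 − 300·0.4801 = 218.6625 − 144.0300 = 74.6325

$74.63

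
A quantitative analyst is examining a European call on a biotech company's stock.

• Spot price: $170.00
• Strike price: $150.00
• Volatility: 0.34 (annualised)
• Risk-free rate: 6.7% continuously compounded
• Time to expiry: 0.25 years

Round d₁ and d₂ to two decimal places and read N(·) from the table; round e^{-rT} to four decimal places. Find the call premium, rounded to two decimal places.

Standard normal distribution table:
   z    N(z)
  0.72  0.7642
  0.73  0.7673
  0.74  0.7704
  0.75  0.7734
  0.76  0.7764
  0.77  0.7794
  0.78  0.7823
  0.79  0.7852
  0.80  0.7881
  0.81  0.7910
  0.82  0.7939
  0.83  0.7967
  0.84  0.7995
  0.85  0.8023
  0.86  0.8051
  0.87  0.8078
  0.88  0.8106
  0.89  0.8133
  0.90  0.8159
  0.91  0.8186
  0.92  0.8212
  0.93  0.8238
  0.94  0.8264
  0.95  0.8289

$25.52

σ√T = 0.34 × 0.5000 = 0.1700
ln(S/K) + (r + σ²/2)T = ln(170/150) + (0.067 + 0.34²/2)·0.25 = 0.1252 + 0.0312 = 0.1564
d₁ = 0.1564 / 0.1700 = 0.9198 ≈ 0.92
d₂ = d₁ − σ√T = 0.9198 − 0.1700 = 0.7498 ≈ 0.75
e^(−rT) = e^(−0.067·0.25) = 0.9834
N(d₁) = N(0.92) = 0.8212;  N(d₂) = N(0.75) = 0.7734
C = 170·0.8212 − 150·0.9834·0.7734 = 139.6040 − 114.0842 = 25.5198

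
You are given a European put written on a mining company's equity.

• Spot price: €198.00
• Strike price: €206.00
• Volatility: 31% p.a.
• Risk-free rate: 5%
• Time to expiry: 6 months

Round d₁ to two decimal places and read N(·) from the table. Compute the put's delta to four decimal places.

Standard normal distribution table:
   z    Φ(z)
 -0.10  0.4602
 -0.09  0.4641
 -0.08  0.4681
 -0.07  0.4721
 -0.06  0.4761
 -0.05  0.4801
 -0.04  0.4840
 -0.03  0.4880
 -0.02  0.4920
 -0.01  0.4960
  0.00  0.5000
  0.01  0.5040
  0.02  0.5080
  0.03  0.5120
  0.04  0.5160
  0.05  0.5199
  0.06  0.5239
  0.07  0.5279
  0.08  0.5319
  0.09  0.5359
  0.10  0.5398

σ√T = 0.31 × 0.7071 = 0.2192
d₁ = [ln(198/206) + (0.05 + 0.31²/2)·0.5] / 0.2192 = [-0.0396 + 0.0490] / 0.2192 = 0.0430 ≈ 0.04
N(d₁) = N(0.04) = 0.5160
Δ_put = N(d₁) − 1 = 0.5160 − 1 = -0.4840

-0.4840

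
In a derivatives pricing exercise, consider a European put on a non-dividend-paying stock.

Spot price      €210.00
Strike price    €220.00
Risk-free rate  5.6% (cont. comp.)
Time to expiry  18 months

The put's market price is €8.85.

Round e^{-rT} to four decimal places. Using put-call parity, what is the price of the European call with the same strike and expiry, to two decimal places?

€16.58

e^(−rT) = e^(−0.056·1.5) = 0.9194
Put-call parity: C − P = S − K·e^(−rT) = 210 − 220·0.9194 = 210 − 202.2680 = 7.7320
C = P + (C − P) = 8.85 + (7.7320) = 16.5820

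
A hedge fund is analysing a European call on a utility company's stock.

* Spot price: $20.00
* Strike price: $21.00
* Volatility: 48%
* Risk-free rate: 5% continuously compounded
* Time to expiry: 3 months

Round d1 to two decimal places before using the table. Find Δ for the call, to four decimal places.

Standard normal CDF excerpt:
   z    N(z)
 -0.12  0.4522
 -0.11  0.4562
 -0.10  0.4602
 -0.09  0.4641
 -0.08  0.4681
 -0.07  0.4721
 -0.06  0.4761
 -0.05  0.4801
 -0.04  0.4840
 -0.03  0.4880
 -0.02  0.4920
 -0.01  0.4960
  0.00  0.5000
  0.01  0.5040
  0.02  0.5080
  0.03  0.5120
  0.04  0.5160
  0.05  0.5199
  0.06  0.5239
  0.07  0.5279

σ√T = 0.48·√0.25 = 0.2400
d₁ = [ln(20/21) + (0.05 + 0.48²/2)·0.25] / 0.2400 = [-0.0488 + 0.0413] / 0.2400 = -0.0312 ⇒ -0.03
N(d₁) = N(-0.03) = 0.4880
Δ_call = N(d₁) = 0.4880

0.4880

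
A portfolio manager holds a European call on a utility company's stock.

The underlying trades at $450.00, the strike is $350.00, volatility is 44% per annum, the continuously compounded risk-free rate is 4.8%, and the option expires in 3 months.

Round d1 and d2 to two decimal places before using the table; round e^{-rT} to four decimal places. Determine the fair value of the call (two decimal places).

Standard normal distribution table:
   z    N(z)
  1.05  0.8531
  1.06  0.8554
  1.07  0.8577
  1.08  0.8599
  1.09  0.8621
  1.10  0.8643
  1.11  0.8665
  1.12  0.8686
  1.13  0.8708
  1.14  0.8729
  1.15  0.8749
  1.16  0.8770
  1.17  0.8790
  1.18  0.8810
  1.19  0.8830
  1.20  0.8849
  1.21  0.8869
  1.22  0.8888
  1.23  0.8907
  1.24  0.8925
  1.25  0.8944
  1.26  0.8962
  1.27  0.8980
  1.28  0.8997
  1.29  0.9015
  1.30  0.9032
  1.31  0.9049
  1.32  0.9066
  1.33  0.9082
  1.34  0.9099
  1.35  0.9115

T = 0.25;  σ√T = 0.2200
d₁ = [ln(450/350) + (0.048 + ½·0.44²)·0.25] / (σ√T) = (0.2513 + 0.0362) / 0.2200 = 1.3069 → 1.31
d₂ = 1.3069 − 0.2200 = 1.0869 → 1.09
e^(−rT) = e^(−0.048·0.25) = 0.9881
C = 450·N(1.31) − 350·0.9881·N(1.09) = 450·0.9049 − 350·0.9881·0.8621 = 407.2050 − 298.1444 = 109.0606

$109.06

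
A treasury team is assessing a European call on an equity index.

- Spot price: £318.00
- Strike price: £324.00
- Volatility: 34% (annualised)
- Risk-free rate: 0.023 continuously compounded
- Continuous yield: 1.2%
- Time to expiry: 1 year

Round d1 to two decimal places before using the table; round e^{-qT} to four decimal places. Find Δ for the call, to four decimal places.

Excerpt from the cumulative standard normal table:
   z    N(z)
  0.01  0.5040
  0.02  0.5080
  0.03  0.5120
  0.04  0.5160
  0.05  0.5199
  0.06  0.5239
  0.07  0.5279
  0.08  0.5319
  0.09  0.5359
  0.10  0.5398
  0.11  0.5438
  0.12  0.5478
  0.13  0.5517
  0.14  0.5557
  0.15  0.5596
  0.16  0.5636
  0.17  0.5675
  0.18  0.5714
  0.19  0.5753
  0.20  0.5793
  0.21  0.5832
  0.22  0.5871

0.5529

σ√T = 0.34·√1 = 0.3400
d₁ = [ln(318/324) + (0.023 − 0.012 + 0.34²/2)·1] / 0.3400 = [-0.0187 + 0.0688] / 0.3400 = 0.1474 ⇒ 0.15
N(d₁) = N(0.15) = 0.5596
Δ_call = exp(−qT)·N(d₁) = 0.9881·0.5596 = 0.5529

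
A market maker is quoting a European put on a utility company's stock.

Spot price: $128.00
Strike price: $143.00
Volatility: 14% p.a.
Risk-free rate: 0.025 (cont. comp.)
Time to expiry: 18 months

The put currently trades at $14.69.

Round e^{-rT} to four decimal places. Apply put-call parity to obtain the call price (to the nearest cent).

$4.95

exp(−rT) = exp(−0.025·1.5) = 0.9632
Put-call parity: C − P = S − K·e^(−rT) = 128 − 143·0.9632 = 128 − 137.7376 = -9.7376
C = P + (C − P) = 14.69 + (-9.7376) = 4.9524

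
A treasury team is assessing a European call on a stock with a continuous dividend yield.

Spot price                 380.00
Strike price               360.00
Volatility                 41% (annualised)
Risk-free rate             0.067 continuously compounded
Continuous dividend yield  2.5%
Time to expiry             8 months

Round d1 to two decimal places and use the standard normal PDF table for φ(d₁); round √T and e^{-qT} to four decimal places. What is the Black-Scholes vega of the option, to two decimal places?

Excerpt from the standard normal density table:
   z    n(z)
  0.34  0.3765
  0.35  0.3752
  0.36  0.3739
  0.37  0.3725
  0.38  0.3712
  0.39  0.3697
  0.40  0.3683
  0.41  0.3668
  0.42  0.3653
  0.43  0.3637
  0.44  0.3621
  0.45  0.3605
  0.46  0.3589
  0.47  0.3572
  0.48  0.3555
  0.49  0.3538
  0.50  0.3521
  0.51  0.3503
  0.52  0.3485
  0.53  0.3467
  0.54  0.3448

111.93

σ√T = 0.41 × 0.8165 = 0.3348
d₁ = [ln(380/360) + (0.067 − 0.025 + 0.41²/2)·0.6667] / 0.3348 = [0.0541 + 0.0840] / 0.3348 = 0.4125 ⇒ 0.41
√T = √0.6667 = 0.8165
φ(d₁) = φ(0.41) = 0.3668
e^(−qT) = e^(−0.025·0.6667) = 0.9835
vega = S·e^(−qT)·φ(d₁)·√T = 380·0.9835·0.3668·0.8165 = 111.9292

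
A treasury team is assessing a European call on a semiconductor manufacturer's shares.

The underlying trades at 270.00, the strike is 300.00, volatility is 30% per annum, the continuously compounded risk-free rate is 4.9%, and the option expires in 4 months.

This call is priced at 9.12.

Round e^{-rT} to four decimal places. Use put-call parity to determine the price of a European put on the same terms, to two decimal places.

e^(−rT) = e^(−0.049·0.3333) = 0.9838
Put-call parity: C − P = S − K·e^(−rT) = 270 − 300·0.9838 = 270 − 295.1400 = -25.1400
P = C − (C − P) = 9.12 − (-25.1400) = 34.2600

34.26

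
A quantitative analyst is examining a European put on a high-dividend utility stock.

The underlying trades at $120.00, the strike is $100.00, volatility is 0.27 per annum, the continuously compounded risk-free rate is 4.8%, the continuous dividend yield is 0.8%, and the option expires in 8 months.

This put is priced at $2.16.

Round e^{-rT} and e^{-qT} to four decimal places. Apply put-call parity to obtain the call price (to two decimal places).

$24.67

exp(−qT) = exp(−0.008·0.6667) = 0.9947;  exp(−rT) = exp(−0.048·0.6667) = 0.9685
Put-call parity: C − P = S·e^(−qT) − K·e^(−rT) = 120·0.9947 − 100·0.9685 = 119.3640 − 96.8500 = 22.5140
C = P + (C − P) = 2.16 + (22.5140) = 24.6740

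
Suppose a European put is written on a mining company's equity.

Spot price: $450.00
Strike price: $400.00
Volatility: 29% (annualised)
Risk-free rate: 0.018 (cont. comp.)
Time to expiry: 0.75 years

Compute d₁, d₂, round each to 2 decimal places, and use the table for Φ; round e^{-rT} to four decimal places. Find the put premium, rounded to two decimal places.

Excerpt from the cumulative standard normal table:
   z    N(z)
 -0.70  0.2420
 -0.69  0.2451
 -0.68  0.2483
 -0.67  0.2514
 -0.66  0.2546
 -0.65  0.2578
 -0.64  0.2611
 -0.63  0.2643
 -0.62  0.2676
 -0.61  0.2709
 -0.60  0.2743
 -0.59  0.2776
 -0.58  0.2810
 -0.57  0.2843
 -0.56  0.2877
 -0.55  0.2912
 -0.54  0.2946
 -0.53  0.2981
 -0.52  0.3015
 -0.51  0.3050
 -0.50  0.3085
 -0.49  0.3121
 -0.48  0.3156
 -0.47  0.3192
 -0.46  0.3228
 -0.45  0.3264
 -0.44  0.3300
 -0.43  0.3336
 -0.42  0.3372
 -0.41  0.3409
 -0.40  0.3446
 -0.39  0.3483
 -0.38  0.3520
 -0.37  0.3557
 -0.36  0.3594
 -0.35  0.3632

$19.98

σ√T = 0.29·√0.75 = 0.2511
ln(S/K) + (r + σ²/2)T = ln(450/400) + (0.018 + 0.29²/2)·0.75 = 0.1178 + 0.0450 = 0.1628
d₁ = 0.1628 / 0.2511 = 0.6483 → 0.65
d₂ = d₁ − σ√T = 0.6483 − 0.2511 = 0.3972 → 0.40
exp(−rT) = exp(−0.018·0.75) = 0.9866
P = 400·0.9866·N(-0.40) − 450·N(-0.65) = 400·0.9866·0.3446 − 450·0.2578 = 135.9929 − 116.0100 = 19.9829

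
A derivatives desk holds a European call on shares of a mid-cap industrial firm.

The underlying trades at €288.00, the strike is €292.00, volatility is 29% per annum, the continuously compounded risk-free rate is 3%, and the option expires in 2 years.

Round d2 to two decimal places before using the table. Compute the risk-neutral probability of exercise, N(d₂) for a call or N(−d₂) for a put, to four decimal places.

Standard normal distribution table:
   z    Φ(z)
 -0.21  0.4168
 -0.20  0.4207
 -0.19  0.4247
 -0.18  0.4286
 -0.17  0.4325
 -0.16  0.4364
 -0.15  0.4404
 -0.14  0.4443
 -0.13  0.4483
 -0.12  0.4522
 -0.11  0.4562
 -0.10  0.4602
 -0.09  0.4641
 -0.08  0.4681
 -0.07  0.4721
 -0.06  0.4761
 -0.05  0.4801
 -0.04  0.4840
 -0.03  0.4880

σ√T = 0.29·√2 = 0.4101
d₁ = [ln(288/292) + (0.03 + 0.29²/2)·2] / 0.4101 = [-0.0138 + 0.1441] / 0.4101 = 0.3177 which rounds to 0.32
d₂ = d₁ − σ√T = 0.3177 − 0.4101 = -0.0924 which rounds to -0.09
Risk-neutral Pr[S_T > K] = N(d₂) = N(-0.09) = 0.4641

0.4641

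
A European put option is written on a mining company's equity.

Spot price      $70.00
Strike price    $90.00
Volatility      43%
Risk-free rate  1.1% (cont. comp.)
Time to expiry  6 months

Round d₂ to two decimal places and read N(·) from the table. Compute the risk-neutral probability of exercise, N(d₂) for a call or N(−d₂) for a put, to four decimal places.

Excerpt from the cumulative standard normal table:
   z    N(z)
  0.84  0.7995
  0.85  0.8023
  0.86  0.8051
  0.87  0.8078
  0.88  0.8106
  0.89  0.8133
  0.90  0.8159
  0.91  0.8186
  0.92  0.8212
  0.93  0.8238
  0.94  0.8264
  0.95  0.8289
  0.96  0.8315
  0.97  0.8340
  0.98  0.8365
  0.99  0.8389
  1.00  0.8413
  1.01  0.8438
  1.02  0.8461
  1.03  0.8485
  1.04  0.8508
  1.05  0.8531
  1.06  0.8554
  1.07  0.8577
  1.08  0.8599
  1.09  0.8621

σ√T = 0.43 × 0.7071 = 0.3041
d₁ = [ln(70/90) + (0.011 + 0.43²/2)·0.5] / 0.3041 = [-0.2513 + 0.0517] / 0.3041 = -0.6564 ⇒ -0.66
d₂ = d₁ − σ√T = -0.6564 − 0.3041 = -0.9605 ⇒ -0.96
Risk-neutral Pr[S_T < K] = N(−d₂) = N(0.96) = 0.8315

0.8315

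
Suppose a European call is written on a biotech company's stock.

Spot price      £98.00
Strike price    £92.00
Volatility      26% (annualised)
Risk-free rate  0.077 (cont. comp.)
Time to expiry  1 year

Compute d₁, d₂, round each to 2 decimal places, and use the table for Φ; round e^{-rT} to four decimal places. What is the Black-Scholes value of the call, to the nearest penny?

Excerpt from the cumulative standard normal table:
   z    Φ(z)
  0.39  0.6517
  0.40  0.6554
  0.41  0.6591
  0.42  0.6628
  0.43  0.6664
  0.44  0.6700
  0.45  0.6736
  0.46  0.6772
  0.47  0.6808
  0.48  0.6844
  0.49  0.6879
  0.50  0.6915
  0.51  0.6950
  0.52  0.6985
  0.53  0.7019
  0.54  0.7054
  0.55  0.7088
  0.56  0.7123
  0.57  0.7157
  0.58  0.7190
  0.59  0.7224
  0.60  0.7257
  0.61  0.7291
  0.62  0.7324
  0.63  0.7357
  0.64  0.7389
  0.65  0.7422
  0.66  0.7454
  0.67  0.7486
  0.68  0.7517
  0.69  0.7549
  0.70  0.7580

σ√T = 0.26·√1 = 0.2600
d₁ = [ln(98/92) + (0.077 + 0.26²/2)·1] / 0.2600 = [0.0632 + 0.1108] / 0.2600 = 0.6691 → 0.67
d₂ = d₁ − σ√T = 0.6691 − 0.2600 = 0.4091 → 0.41
e^(−rT) = e^(−0.077·1) = 0.9259
C = 98·N(0.67) − 92·0.9259·N(0.41) = 98·0.7486 − 92·0.9259·0.6591 = 73.3628 − 56.1440 = 17.2188

£17.22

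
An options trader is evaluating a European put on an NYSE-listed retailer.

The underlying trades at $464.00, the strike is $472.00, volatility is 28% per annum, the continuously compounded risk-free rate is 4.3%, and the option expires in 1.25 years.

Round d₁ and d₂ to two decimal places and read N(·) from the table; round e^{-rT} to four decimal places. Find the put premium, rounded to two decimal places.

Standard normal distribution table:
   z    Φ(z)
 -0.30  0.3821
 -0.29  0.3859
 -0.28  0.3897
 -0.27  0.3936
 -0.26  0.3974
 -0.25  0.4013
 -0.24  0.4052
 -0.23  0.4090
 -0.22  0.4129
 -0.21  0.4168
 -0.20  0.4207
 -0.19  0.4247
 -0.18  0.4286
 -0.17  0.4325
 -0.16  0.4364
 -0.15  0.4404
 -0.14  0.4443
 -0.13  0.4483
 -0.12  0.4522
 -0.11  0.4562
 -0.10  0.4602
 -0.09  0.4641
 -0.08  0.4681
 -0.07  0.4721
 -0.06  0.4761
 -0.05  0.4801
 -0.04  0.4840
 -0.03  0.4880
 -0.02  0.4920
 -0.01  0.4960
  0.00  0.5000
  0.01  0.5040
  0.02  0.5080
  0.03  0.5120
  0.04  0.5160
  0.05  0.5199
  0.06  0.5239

$48.18

T = 1.25;  σ√T = 0.3130
d₁ = [ln(464/472) + (0.043 + ½·0.28²)·1.25] / (σ√T) = (-0.0171 + 0.1027) / 0.3130 = 0.2736 ⇒ 0.27
d₂ = 0.2736 − 0.3130 = -0.0394 ⇒ -0.04
e^(−rT) = e^(−0.043·1.25) = 0.9477
N(−d₂) = N(0.04) = 0.5160;  N(−d₁) = N(-0.27) = 0.3936
P = 472·0.9477·0.5160 − 464·0.3936 = 230.8142 − 182.6304 = 48.1838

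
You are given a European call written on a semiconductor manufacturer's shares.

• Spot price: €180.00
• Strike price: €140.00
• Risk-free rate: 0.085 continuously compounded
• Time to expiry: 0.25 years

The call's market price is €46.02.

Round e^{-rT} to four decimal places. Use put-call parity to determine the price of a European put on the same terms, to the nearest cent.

€3.08

exp(−rT) = exp(−0.085·0.25) = 0.9790
Put-call parity: C − P = S − K·e^(−rT) = 180 − 140·0.9790 = 180 − 137.0600 = 42.9400
P = C − (C − P) = 46.02 − (42.9400) = 3.0800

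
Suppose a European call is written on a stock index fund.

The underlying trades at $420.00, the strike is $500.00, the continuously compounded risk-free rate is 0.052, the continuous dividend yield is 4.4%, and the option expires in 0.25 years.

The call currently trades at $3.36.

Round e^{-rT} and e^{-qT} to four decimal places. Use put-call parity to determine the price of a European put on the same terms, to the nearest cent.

$81.49

exp(−qT) = exp(−0.044·0.25) = 0.9891;  exp(−rT) = exp(−0.052·0.25) = 0.9871
Put-call parity: C − P = S·e^(−qT) − K·e^(−rT) = 420·0.9891 − 500·0.9871 = 415.4220 − 493.5500 = -78.1280
P = C − (C − P) = 3.36 − (-78.1280) = 81.4880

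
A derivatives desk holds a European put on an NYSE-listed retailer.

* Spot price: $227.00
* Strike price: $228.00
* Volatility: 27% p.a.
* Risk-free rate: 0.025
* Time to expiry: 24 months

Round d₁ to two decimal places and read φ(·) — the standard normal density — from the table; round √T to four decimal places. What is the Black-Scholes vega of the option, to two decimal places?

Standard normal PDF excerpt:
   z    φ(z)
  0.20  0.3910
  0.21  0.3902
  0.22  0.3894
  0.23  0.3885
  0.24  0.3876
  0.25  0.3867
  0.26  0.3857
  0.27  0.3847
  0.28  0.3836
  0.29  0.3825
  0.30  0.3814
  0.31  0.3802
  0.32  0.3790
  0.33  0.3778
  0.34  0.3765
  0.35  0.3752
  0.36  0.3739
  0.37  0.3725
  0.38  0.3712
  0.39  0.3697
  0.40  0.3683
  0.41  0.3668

σ√T = 0.27·√2 = 0.3818
ln(S/K) + (r + σ²/2)T = ln(227/228) + (0.025 + 0.27²/2)·2 = -0.0044 + 0.1229 = 0.1185
d₁ = 0.1185 / 0.3818 = 0.3104 ≈ 0.31
√T = √2 = 1.4142
φ(d₁) = φ(0.31) = 0.3802
vega = S·φ(d₁)·√T = 227·0.3802·1.4142 = 122.0531

122.05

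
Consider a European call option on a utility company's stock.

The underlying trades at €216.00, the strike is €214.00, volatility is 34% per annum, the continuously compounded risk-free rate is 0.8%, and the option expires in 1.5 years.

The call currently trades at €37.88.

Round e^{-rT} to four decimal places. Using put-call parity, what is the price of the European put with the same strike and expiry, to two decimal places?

e^(−rT) = e^(−0.008·1.5) = 0.9881
Put-call parity: C − P = S − K·e^(−rT) = 216 − 214·0.9881 = 216 − 211.4534 = 4.5466
P = C − (C − P) = 37.88 − (4.5466) = 33.3334

€33.33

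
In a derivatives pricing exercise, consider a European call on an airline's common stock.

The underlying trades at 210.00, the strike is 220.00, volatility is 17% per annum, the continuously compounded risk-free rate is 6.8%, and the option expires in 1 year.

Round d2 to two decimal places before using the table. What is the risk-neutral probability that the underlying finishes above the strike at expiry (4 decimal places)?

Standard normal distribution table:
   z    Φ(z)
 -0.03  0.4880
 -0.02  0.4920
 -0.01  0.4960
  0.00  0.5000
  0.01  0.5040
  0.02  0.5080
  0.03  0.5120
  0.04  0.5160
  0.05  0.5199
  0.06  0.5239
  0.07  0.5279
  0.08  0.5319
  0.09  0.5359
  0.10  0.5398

0.5160

σ√T = 0.17 × 1.0000 = 0.1700
d₁ = [ln(210/220) + (0.068 + 0.17²/2)·1] / 0.1700 = [-0.0465 + 0.0825] / 0.1700 = 0.2114 ⇒ 0.21
d₂ = d₁ − σ√T = 0.2114 − 0.1700 = 0.0414 ⇒ 0.04
Pr(exercise) under Q = N(d₂) = 0.5160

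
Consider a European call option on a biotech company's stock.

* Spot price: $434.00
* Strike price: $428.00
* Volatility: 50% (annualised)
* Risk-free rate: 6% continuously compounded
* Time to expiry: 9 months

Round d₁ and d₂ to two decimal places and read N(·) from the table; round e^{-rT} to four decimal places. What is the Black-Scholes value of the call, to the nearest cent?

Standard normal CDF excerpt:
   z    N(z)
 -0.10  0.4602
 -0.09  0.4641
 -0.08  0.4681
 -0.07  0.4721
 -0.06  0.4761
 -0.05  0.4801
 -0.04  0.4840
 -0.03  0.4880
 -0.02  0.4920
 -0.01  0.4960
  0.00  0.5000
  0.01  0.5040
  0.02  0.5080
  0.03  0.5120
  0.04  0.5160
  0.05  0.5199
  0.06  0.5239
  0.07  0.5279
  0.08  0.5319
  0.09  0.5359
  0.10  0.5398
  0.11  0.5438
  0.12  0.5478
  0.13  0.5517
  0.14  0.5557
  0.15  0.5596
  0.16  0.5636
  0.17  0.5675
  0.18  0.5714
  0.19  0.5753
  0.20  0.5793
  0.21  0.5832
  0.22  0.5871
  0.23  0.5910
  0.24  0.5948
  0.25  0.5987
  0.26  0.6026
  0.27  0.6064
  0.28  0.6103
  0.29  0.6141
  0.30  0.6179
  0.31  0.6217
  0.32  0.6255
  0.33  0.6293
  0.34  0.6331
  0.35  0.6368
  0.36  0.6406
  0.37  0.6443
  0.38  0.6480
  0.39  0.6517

σ√T = 0.5·√0.75 = 0.4330
ln(S/K) + (r + σ²/2)T = ln(434/428) + (0.06 + 0.5²/2)·0.75 = 0.0139 + 0.1387 = 0.1527
d₁ = 0.1527 / 0.4330 = 0.3526 ⇒ 0.35
d₂ = d₁ − σ√T = 0.3526 − 0.4330 = -0.0804 ⇒ -0.08
exp(−rT) = exp(−0.06·0.75) = 0.9560
N(d₁) = N(0.35) = 0.6368;  N(d₂) = N(-0.08) = 0.4681
C = 434·0.6368 − 428·0.9560·0.4681 = 276.3712 − 191.5315 = 84.8397

$84.84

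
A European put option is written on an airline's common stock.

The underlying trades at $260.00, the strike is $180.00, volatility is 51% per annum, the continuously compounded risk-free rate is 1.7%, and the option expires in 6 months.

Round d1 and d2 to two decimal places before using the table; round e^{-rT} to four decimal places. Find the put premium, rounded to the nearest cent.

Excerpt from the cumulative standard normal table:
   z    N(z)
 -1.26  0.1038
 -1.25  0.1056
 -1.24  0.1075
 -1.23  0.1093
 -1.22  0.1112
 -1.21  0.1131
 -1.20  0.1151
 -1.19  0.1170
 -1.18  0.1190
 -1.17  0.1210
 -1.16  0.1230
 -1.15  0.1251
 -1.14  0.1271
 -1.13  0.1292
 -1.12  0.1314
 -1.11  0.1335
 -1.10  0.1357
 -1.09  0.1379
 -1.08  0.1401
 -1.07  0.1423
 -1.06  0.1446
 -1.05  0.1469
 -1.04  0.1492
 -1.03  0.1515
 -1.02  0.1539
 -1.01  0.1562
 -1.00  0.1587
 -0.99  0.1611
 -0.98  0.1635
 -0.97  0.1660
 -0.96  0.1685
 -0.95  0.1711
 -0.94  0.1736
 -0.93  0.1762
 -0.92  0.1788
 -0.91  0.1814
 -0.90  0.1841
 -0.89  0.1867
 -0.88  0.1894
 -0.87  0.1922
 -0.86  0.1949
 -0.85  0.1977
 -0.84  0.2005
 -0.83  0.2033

$5.87

σ√T = 0.51·√0.5 = 0.3606
ln(S/K) + (r + σ²/2)T = ln(260/180) + (0.017 + 0.51²/2)·0.5 = 0.3677 + 0.0735 = 0.4412
d₁ = 0.4412 / 0.3606 = 1.2236 ⇒ 1.22
d₂ = d₁ − σ√T = 1.2236 − 0.3606 = 0.8629 ⇒ 0.86
e^(−rT) = e^(−0.017·0.5) = 0.9915
N(−d₂) = N(-0.86) = 0.1949;  N(−d₁) = N(-1.22) = 0.1112
P = 180·0.9915·0.1949 − 260·0.1112 = 34.7838 − 28.9120 = 5.8718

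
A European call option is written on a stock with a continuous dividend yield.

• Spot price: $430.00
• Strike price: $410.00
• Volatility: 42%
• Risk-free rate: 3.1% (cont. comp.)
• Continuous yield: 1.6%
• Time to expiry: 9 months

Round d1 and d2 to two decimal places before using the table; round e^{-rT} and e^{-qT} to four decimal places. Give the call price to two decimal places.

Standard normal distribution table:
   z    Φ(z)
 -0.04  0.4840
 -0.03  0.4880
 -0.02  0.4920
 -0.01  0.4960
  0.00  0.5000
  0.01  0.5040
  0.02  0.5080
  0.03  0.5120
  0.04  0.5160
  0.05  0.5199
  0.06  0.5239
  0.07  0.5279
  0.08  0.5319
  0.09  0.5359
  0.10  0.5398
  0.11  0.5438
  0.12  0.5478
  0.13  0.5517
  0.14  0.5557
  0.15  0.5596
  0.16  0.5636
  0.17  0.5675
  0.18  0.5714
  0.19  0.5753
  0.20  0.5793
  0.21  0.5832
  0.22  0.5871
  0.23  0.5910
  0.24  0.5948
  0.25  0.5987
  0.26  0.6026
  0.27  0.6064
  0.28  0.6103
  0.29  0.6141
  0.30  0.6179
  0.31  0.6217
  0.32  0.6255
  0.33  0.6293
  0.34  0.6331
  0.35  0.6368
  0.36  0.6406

$71.91

σ√T = 0.42 × 0.8660 = 0.3637
ln(S/K) + (r − q + σ²/2)T = ln(430/410) + (0.031 − 0.016 + 0.42²/2)·0.75 = 0.0476 + 0.0774 = 0.1250
d₁ = 0.1250 / 0.3637 = 0.3437 → 0.34
d₂ = d₁ − σ√T = 0.3437 − 0.3637 = -0.0200 → -0.02
e^(−qT) = e^(−0.016·0.75) = 0.9881;  e^(−rT) = e^(−0.031·0.75) = 0.9770
N(d₁) = N(0.34) = 0.6331;  N(d₂) = N(-0.02) = 0.4920
C = 430·0.9881·0.6331 − 410·0.9770·0.4920 = 268.9934 − 197.0804 = 71.9130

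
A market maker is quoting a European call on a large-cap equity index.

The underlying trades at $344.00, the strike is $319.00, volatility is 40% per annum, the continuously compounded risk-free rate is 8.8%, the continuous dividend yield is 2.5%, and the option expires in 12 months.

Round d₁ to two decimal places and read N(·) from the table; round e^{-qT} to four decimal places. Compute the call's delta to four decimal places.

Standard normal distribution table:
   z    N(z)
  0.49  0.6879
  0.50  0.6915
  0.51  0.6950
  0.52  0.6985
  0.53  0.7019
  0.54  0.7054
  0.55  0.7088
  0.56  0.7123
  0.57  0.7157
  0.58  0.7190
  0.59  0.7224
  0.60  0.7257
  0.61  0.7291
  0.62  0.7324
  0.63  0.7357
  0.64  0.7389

0.6913

T = 1;  σ√T = 0.4000
d₁ = [ln(344/319) + (0.088 − 0.025 + ½·0.4²)·1] / (σ√T) = (0.0755 + 0.1430) / 0.4000 = 0.5461 ≈ 0.55
N(d₁) = N(0.55) = 0.7088
Δ_call = exp(−qT)·N(d₁) = 0.9753·0.7088 = 0.6913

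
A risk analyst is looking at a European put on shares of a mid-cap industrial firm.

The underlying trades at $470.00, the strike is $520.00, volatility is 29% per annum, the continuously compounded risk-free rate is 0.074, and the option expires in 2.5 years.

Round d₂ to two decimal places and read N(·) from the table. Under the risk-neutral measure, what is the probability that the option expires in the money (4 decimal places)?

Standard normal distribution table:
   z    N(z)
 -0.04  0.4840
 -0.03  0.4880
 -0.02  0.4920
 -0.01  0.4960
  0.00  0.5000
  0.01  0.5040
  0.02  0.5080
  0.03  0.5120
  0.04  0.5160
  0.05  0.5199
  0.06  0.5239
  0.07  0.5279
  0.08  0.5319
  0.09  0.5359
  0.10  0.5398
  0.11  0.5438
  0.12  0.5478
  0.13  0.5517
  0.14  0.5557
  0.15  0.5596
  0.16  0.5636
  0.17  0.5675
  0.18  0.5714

σ√T = 0.29·√2.5 = 0.4585
d₁ = [ln(470/520) + (0.074 + ½·0.29²)·2.5] / (σ√T) = (-0.1011 + 0.2901) / 0.4585 = 0.4122 ⇒ 0.41
d₂ = 0.4122 − 0.4585 = -0.0463 ⇒ -0.05
Pr(exercise) under Q = N(−d₂) = N(0.05) = 0.5199

0.5199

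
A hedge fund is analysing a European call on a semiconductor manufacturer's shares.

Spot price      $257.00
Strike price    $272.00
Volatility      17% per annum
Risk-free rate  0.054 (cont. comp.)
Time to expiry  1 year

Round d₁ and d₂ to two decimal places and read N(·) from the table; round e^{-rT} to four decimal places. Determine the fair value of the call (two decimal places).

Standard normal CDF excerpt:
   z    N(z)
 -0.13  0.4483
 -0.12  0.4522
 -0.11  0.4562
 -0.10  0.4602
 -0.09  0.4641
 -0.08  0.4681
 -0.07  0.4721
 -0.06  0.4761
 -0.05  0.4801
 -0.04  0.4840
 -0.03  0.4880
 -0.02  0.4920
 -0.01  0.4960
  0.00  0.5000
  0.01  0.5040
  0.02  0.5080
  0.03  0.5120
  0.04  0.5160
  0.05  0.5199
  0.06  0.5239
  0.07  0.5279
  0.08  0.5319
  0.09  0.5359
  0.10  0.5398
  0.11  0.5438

σ√T = 0.17·√1 = 0.1700
d₁ = [ln(257/272) + (0.054 + 0.17²/2)·1] / 0.1700 = [-0.0567 + 0.0684] / 0.1700 = 0.0690 which rounds to 0.07
d₂ = d₁ − σ√T = 0.0690 − 0.1700 = -0.1010 which rounds to -0.10
exp(−rT) = exp(−0.054·1) = 0.9474
C = 257·N(0.07) − 272·0.9474·N(-0.10) = 257·0.5279 − 272·0.9474·0.4602 = 135.6703 − 118.5902 = 17.0801

$17.08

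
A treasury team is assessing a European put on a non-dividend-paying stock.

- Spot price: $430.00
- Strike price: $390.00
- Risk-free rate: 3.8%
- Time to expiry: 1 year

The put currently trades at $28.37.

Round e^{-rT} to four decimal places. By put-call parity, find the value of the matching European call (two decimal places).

e^(−rT) = e^(−0.038·1) = 0.9627
Put-call parity: C − P = S − K·e^(−rT) = 430 − 390·0.9627 = 430 − 375.4530 = 54.5470
C = P + (C − P) = 28.37 + (54.5470) = 82.9170

$82.92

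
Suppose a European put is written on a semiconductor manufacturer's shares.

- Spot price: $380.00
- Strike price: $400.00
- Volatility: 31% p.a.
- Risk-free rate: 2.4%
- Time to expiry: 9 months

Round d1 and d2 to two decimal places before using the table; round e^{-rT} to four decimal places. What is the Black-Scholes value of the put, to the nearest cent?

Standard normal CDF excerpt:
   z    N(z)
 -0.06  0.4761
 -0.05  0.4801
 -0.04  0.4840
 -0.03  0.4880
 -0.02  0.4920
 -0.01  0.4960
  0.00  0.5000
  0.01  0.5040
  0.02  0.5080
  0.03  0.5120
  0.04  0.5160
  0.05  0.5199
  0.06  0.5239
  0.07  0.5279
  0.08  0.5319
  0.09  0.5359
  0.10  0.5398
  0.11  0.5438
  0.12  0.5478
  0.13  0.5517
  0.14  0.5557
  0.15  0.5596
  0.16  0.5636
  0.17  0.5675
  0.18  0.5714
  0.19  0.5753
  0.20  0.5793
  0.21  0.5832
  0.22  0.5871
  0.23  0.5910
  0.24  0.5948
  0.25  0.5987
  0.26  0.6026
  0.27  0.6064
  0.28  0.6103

$48.27

T = 0.75;  σ√T = 0.2685
d₁ = [ln(380/400) + (0.024 + ½·0.31²)·0.75] / (σ√T) = (-0.0513 + 0.0540) / 0.2685 = 0.0102 ⇒ 0.01
d₂ = 0.0102 − 0.2685 = -0.2582 ⇒ -0.26
e^(−rT) = e^(−0.024·0.75) = 0.9822
N(−d₂) = N(0.26) = 0.6026;  N(−d₁) = N(-0.01) = 0.4960
P = 400·0.9822·0.6026 − 380·0.4960 = 236.7495 − 188.4800 = 48.2695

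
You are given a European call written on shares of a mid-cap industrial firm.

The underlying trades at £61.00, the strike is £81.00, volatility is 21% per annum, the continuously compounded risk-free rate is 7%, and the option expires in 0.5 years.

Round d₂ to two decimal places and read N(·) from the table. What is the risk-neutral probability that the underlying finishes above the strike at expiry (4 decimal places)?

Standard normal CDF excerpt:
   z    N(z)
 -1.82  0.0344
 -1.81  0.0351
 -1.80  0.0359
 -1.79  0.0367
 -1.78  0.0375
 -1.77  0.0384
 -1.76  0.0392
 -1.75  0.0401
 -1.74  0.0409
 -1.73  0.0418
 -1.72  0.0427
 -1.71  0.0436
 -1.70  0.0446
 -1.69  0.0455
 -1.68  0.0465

0.0401

T = 0.5;  σ√T = 0.1485
d₁ = [ln(61/81) + (0.07 + 0.21²/2)·0.5] / 0.1485 = [-0.2836 + 0.0460] / 0.1485 = -1.5997 → -1.60
d₂ = d₁ − σ√T = -1.5997 − 0.1485 = -1.7482 → -1.75
Pr(exercise) under Q = N(d₂) = 0.0401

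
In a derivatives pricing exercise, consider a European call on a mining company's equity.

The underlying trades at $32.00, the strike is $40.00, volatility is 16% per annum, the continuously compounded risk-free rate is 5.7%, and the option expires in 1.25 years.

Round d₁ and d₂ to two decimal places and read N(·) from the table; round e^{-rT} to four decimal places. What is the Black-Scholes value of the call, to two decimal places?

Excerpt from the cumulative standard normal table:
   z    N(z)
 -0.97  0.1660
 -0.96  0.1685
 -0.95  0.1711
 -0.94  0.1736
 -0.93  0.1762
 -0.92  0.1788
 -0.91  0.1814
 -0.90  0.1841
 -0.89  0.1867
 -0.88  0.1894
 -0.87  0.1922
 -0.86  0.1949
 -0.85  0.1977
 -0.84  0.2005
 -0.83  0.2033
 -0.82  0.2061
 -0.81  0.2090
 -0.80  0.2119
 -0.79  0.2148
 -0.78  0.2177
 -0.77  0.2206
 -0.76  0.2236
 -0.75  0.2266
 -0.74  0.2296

$0.69

T = 1.25;  σ√T = 0.1789
ln(S/K) + (r + σ²/2)T = ln(32/40) + (0.057 + 0.16²/2)·1.25 = -0.2231 + 0.0872 = -0.1359
d₁ = -0.1359 / 0.1789 = -0.7597 which rounds to -0.76
d₂ = d₁ − σ√T = -0.7597 − 0.1789 = -0.9386 which rounds to -0.94
exp(−rT) = exp(−0.057·1.25) = 0.9312
C = 32·N(-0.76) − 40·0.9312·N(-0.94) = 32·0.2236 − 40·0.9312·0.1736 = 7.1552 − 6.4663 = 0.6889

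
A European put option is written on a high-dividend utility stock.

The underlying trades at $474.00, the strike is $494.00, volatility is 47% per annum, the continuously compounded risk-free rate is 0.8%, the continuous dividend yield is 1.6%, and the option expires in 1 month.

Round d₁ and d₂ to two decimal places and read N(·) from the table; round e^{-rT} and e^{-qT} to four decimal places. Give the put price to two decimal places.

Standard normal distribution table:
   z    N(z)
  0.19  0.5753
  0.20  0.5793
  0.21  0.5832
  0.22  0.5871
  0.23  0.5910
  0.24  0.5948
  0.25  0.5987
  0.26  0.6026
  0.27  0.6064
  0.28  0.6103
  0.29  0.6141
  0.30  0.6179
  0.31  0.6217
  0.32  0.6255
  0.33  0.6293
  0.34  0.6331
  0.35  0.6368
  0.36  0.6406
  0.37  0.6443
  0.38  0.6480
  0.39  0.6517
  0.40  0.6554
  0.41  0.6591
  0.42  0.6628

$38.32

σ√T = 0.47·√0.08333 = 0.1357
d₁ = [ln(474/494) + (0.008 − 0.016 + 0.47²/2)·0.08333] / 0.1357 = [-0.0413 + 0.0085] / 0.1357 = -0.2417 ≈ -0.24
d₂ = d₁ − σ√T = -0.2417 − 0.1357 = -0.3774 ≈ -0.38
exp(−qT) = exp(−0.016·0.08333) = 0.9987;  exp(−rT) = exp(−0.008·0.08333) = 0.9993
N(−d₂) = N(0.38) = 0.6480;  N(−d₁) = N(0.24) = 0.5948
P = 494·0.9993·0.6480 − 474·0.9987·0.5948 = 319.8879 − 281.5687 = 38.3192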